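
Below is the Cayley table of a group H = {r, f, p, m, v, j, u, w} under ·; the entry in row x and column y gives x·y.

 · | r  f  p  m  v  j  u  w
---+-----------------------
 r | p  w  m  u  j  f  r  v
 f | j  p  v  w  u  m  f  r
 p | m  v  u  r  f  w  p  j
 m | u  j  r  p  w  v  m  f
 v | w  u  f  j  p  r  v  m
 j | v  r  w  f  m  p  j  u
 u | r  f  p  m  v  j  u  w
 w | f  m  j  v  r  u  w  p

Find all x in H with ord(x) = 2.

{p}

Identity is u. Compute the order of each non-identity element by repeated multiplication:
  r: r → p → m → u  (order 4)
  f: f → p → v → u  (order 4)
  p: p → u  (order 2)
  m: m → p → r → u  (order 4)
  v: v → p → f → u  (order 4)
  j: j → p → w → u  (order 4)
  w: w → p → j → u  (order 4)
Elements of order 2: {p}.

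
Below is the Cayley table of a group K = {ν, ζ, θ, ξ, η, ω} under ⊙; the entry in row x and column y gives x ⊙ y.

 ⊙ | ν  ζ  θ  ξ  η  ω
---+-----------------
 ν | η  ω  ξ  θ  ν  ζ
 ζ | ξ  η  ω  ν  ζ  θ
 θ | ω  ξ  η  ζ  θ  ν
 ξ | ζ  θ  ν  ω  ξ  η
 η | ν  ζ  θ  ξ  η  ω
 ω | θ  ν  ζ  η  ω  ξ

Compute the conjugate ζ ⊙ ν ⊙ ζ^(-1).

The identity is η. In row ζ, the entry η sits in column ζ, so ζ^(-1) = ζ.
ζ ⊙ ν = ξ
ξ ⊙ ζ = θ
(Structurally, K here is isomorphic to the symmetric group S_3.)

θ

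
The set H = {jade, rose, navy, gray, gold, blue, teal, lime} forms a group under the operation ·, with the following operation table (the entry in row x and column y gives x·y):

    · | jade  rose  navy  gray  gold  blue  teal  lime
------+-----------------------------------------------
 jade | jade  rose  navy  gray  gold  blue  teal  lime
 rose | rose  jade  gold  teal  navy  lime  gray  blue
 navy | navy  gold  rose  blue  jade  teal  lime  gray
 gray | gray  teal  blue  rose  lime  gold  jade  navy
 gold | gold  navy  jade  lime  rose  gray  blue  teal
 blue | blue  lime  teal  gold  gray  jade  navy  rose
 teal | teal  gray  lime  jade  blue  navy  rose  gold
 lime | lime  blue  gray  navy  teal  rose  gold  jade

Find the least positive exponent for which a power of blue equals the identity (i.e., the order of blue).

2

The identity element is jade (its row matches the header).
blue^1 = blue
blue^2 = blue·blue = jade
The first power of blue equal to the identity is blue^2, so ord(blue) = 2.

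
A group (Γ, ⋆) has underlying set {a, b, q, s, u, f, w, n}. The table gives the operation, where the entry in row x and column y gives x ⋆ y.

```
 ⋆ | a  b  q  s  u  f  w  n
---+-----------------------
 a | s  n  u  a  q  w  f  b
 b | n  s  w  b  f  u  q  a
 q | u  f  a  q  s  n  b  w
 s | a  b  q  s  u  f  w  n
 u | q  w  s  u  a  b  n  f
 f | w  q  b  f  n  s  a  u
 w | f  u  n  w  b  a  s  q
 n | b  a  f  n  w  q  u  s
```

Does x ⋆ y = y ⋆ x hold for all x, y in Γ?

No

u ⋆ n = f but n ⋆ u = w.
Since u and n do not commute, Γ is not abelian.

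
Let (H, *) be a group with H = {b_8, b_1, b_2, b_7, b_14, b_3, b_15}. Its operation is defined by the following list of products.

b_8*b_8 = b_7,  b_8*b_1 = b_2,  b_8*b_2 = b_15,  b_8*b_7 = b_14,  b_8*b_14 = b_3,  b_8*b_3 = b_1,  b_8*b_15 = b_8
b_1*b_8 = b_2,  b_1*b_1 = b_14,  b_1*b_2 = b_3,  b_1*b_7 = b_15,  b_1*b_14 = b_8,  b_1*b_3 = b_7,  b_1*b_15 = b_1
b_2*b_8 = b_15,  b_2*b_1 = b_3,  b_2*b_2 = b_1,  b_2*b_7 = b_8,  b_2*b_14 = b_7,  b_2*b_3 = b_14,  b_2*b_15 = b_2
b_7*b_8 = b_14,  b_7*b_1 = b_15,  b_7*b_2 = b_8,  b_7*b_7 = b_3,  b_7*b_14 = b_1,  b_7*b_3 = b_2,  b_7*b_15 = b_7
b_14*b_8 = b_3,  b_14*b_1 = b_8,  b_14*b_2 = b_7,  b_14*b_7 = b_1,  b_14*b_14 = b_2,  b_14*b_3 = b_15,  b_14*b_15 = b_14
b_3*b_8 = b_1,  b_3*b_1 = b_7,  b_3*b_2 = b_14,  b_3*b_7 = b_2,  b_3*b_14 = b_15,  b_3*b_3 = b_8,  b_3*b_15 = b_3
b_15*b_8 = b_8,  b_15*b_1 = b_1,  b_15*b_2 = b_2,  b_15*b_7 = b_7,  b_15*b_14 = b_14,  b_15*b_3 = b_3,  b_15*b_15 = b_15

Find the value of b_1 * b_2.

b_3

Read row b_1, column b_2: b_1 * b_2 = b_3.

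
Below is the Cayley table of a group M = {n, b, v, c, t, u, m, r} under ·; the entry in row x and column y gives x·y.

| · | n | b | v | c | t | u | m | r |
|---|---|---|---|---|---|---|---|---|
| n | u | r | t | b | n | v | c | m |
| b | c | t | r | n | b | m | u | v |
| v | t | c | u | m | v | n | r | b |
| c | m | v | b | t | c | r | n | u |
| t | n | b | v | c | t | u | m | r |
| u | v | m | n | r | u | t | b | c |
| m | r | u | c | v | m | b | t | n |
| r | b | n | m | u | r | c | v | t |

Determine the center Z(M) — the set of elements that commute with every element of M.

{t, u}

An element z is central iff its row equals its column in the table.
For c: c·v = b ≠ m = v·c, so c ∉ Z.
Checking each element this way leaves Z(M) = {t, u}.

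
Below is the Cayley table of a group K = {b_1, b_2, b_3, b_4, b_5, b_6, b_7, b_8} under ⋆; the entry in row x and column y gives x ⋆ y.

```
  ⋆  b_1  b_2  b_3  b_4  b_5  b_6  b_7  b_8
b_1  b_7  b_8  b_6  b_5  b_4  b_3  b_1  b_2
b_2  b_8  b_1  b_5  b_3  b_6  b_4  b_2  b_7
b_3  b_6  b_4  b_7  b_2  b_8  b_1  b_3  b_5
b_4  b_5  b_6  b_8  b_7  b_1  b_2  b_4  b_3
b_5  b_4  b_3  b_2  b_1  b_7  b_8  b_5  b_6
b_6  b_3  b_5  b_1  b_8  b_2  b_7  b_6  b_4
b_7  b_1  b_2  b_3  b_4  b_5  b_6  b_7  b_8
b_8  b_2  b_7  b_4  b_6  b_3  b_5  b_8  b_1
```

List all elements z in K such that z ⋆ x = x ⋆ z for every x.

{b_1, b_7}

An element z is central iff its row equals its column in the table.
For b_5: b_5 ⋆ b_2 = b_3 ≠ b_6 = b_2 ⋆ b_5, so b_5 ∉ Z.
Checking each element this way leaves Z(K) = {b_1, b_7}.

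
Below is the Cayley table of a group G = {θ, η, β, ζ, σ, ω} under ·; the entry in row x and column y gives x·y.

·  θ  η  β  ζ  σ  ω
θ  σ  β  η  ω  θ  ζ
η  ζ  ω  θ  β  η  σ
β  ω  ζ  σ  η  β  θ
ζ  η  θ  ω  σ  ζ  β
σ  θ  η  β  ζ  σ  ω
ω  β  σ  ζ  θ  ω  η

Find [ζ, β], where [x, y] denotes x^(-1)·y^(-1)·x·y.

Identity is σ; from the table ζ^(-1) = ζ and β^(-1) = β.
ζ·β = ω
ω·ζ = θ
θ·β = η
(Structurally, G here is isomorphic to the symmetric group S_3.)

η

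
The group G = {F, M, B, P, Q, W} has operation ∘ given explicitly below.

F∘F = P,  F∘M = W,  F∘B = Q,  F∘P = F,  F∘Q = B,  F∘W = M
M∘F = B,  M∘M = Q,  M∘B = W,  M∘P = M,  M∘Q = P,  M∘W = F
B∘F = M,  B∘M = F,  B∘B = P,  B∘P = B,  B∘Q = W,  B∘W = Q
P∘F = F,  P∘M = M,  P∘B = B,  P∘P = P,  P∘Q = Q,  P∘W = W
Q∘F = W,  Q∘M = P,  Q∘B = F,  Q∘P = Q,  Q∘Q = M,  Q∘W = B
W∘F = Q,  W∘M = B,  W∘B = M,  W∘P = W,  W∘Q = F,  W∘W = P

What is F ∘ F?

Read row F, column F: F ∘ F = P.
(Structurally, G here is isomorphic to the symmetric group S_3.)

P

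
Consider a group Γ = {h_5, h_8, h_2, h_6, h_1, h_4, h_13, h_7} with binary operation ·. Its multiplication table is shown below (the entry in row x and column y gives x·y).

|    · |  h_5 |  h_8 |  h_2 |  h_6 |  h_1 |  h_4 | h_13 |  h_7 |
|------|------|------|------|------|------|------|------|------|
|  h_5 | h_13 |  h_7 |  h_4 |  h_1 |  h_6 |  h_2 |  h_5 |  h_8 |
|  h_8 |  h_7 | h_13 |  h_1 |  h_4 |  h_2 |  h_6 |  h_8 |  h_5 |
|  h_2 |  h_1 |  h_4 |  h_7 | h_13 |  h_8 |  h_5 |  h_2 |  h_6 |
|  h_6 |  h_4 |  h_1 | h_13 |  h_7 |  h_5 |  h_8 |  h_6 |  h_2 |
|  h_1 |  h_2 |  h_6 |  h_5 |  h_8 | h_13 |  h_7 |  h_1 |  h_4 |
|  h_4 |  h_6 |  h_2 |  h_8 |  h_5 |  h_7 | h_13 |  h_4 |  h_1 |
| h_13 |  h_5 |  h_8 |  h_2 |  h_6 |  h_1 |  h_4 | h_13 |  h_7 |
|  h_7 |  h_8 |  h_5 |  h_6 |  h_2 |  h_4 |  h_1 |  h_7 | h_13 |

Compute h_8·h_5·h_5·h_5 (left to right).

h_7

h_8·h_5 = h_7
h_7·h_5 = h_8
h_8·h_5 = h_7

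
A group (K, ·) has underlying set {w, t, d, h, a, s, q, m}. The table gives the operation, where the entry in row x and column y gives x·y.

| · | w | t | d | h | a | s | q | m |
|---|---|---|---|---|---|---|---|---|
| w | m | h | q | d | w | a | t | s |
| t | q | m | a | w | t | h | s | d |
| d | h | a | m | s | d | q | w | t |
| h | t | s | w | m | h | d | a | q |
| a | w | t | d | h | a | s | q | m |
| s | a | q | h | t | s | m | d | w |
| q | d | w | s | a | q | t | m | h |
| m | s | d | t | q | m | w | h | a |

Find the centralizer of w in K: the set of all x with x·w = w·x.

Compare row w with column w entry by entry.
s·w = a = w·s, so s commutes with w.
d·w = h but w·d = q, so d does not.
Collecting the elements that commute with w: C(w) = {a, m, s, w}.
(Structurally, K here is isomorphic to the quaternion group Q_8.)

{a, m, s, w}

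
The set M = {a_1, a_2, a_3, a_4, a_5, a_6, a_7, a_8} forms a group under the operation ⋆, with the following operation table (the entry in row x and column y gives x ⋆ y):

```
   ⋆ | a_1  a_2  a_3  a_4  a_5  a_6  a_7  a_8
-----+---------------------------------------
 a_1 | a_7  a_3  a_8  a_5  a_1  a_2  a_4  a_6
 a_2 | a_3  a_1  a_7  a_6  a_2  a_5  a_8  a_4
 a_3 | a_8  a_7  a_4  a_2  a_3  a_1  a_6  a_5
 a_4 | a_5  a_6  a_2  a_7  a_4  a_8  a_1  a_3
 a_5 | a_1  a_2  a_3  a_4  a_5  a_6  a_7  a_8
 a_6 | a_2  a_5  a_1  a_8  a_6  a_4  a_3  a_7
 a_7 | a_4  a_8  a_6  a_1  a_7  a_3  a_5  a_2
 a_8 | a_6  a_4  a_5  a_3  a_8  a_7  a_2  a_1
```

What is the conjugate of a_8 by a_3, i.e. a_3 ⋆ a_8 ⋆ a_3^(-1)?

a_8

The identity is a_5. In row a_3, the entry a_5 sits in column a_8, so a_3^(-1) = a_8.
a_3 ⋆ a_8 = a_5
a_5 ⋆ a_8 = a_8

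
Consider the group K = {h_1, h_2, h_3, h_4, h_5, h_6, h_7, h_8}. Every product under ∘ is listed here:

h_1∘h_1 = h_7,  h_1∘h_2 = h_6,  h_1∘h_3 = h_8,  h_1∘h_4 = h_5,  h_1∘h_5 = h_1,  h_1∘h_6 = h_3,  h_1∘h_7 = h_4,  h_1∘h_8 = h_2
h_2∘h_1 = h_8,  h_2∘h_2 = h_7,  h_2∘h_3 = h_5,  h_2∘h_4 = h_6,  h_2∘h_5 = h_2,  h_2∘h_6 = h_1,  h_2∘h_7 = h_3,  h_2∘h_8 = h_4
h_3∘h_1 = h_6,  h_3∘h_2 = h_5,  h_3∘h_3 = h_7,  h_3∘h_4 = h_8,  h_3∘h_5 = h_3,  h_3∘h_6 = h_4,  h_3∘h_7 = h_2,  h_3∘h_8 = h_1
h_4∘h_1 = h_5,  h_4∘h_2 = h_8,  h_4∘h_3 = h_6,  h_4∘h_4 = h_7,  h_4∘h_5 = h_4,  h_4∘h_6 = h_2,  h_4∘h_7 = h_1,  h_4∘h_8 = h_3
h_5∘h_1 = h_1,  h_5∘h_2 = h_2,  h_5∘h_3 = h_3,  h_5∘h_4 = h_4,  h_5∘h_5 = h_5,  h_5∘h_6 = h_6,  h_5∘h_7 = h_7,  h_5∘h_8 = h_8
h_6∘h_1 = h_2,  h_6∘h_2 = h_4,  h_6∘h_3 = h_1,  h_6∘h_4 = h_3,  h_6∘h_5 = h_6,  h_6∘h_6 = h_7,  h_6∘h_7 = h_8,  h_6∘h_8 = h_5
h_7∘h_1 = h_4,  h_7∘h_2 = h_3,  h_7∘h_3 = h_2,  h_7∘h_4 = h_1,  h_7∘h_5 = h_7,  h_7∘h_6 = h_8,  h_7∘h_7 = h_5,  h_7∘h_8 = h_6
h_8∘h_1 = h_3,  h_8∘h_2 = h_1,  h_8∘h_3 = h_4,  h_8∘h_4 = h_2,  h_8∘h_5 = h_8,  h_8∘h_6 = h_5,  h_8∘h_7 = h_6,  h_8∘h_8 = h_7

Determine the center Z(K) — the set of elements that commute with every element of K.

An element z is central iff its row equals its column in the table.
For h_1: h_1 ∘ h_8 = h_2 ≠ h_3 = h_8 ∘ h_1, so h_1 ∉ Z.
Checking each element this way leaves Z(K) = {h_5, h_7}.
(Structurally, K here is isomorphic to the quaternion group Q_8.)

{h_5, h_7}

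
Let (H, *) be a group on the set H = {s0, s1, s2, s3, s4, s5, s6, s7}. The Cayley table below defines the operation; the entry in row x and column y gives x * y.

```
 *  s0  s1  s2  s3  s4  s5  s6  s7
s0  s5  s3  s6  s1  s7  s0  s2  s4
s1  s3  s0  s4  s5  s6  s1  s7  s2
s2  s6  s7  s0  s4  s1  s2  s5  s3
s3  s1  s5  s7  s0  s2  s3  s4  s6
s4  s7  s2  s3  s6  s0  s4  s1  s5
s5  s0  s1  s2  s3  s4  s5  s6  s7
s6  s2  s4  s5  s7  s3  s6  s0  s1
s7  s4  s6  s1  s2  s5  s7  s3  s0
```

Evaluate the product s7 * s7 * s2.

s6

s7 * s7 = s0
s0 * s2 = s6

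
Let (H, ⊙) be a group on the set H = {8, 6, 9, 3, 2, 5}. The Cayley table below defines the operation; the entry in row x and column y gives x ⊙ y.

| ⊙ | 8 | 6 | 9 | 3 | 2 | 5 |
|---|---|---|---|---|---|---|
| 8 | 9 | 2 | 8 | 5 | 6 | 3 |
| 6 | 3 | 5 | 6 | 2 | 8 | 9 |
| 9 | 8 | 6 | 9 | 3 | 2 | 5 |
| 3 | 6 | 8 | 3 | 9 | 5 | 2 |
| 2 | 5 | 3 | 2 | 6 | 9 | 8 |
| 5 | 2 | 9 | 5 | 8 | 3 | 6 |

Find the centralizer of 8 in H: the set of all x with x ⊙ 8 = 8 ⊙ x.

Compare row 8 with column 8 entry by entry.
6 ⊙ 8 = 3 but 8 ⊙ 6 = 2, so 6 does not.
Collecting the elements that commute with 8: C(8) = {8, 9}.

{8, 9}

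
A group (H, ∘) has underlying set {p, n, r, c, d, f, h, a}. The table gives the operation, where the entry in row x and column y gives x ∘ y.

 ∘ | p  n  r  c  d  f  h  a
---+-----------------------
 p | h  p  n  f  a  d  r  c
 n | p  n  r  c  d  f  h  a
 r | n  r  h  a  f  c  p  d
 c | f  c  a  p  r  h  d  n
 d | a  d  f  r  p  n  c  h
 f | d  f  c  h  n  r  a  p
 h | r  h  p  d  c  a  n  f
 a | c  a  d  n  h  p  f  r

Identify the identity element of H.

The identity e satisfies e ∘ x = x for all x, so its row in the table reproduces the column headers.
Row n reads: p, n, r, c, d, f, h, a — exactly the header order. So n is the identity.
(Structurally, H here is isomorphic to the cyclic group Z_8.)

n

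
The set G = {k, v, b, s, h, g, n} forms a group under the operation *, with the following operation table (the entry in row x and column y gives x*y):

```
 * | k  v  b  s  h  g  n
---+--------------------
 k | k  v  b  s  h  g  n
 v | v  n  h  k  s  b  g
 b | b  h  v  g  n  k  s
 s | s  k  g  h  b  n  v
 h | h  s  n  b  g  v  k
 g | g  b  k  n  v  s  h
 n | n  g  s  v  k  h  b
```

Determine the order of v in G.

The identity element is k (its row matches the header).
v^1 = v
v^2 = v*v = n
v^3 = n*v = g
v^4 = g*v = b
v^5 = b*v = h
v^6 = h*v = s
v^7 = s*v = k
The first power of v equal to the identity is v^7, so ord(v) = 7.

7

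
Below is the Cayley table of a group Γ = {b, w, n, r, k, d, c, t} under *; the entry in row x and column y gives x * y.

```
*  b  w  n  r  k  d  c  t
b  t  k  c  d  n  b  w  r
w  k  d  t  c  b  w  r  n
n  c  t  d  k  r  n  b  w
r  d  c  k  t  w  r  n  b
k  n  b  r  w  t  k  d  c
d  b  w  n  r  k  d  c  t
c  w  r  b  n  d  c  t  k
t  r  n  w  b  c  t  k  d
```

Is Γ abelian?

Yes

Check whether the table is symmetric across its main diagonal.
Every entry (row x, col y) equals the entry (row y, col x), so Γ is abelian.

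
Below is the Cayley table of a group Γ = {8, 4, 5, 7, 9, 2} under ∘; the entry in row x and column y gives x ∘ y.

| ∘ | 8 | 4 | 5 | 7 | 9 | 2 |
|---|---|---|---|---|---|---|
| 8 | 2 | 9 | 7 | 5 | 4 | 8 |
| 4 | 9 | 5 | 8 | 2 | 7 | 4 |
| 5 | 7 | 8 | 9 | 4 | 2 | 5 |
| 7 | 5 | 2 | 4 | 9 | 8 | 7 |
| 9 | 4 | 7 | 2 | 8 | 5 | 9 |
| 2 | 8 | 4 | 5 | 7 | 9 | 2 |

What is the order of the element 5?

3

The identity element is 2 (its row matches the header).
5^1 = 5
5^2 = 5 ∘ 5 = 9
5^3 = 9 ∘ 5 = 2
The first power of 5 equal to the identity is 5^3, so ord(5) = 3.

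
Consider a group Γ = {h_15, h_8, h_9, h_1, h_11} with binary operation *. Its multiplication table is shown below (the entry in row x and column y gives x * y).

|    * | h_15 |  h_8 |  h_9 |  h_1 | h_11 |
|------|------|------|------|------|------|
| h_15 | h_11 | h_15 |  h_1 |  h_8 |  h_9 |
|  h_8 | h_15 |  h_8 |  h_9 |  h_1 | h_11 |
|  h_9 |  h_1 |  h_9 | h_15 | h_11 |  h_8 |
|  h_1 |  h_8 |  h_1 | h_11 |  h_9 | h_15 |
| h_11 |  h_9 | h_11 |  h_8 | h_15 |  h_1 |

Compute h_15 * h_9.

h_1

Read row h_15, column h_9: h_15 * h_9 = h_1.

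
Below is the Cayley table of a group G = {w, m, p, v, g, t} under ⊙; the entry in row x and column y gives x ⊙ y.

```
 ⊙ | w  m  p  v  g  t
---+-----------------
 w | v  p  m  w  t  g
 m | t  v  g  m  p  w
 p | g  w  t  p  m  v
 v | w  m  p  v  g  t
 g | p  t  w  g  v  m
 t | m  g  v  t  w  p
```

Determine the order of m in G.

The identity element is v (its row matches the header).
m^1 = m
m^2 = m ⊙ m = v
The first power of m equal to the identity is m^2, so ord(m) = 2.

2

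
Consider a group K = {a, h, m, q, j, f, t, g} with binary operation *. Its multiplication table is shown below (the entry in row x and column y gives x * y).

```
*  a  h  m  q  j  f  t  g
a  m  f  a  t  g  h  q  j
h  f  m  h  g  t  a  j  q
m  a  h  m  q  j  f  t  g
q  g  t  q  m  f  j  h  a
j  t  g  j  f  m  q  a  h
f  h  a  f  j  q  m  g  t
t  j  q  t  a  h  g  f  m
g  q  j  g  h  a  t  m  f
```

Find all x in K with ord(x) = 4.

Identity is m. Compute the order of each non-identity element by repeated multiplication:
  a: a → m  (order 2)
  h: h → m  (order 2)
  q: q → m  (order 2)
  j: j → m  (order 2)
  f: f → m  (order 2)
  t: t → f → g → m  (order 4)
  g: g → f → t → m  (order 4)
Elements of order 4: {g, t}.

{g, t}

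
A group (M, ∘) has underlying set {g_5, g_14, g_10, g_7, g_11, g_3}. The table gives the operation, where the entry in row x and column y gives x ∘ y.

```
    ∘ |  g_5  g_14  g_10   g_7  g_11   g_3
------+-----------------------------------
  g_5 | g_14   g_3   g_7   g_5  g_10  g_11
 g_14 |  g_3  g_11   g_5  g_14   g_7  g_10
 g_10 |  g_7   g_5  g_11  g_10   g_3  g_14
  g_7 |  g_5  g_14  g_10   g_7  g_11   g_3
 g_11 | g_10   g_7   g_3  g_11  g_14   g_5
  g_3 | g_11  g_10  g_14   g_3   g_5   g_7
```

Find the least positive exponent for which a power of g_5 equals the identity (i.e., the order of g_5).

6

The identity element is g_7 (its row matches the header).
g_5^1 = g_5
g_5^2 = g_5 ∘ g_5 = g_14
g_5^3 = g_14 ∘ g_5 = g_3
g_5^4 = g_3 ∘ g_5 = g_11
g_5^5 = g_11 ∘ g_5 = g_10
g_5^6 = g_10 ∘ g_5 = g_7
The first power of g_5 equal to the identity is g_5^6, so ord(g_5) = 6.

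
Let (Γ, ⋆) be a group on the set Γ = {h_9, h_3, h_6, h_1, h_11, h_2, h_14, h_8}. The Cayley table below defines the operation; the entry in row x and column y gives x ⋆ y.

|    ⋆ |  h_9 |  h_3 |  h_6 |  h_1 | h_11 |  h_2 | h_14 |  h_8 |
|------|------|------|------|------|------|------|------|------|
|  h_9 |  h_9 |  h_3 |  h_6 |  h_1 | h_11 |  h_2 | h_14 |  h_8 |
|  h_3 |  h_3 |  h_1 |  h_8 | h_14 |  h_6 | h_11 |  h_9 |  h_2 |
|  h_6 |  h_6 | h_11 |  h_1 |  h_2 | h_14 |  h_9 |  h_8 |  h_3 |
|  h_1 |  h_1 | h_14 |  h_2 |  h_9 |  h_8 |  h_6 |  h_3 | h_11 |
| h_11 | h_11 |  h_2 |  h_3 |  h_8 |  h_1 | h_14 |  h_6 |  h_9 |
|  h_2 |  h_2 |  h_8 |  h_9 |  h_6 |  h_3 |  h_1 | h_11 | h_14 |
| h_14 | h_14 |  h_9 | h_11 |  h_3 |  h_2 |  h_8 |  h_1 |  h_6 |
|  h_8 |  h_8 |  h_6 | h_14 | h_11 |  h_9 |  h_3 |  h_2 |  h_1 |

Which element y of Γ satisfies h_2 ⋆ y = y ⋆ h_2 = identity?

First locate the identity: row h_9 matches the header, so h_9 is the identity.
Scan row h_2 for h_9: h_2 ⋆ h_6 = h_9. Hence h_2^(-1) = h_6.
(Structurally, Γ here is isomorphic to the quaternion group Q_8.)

h_6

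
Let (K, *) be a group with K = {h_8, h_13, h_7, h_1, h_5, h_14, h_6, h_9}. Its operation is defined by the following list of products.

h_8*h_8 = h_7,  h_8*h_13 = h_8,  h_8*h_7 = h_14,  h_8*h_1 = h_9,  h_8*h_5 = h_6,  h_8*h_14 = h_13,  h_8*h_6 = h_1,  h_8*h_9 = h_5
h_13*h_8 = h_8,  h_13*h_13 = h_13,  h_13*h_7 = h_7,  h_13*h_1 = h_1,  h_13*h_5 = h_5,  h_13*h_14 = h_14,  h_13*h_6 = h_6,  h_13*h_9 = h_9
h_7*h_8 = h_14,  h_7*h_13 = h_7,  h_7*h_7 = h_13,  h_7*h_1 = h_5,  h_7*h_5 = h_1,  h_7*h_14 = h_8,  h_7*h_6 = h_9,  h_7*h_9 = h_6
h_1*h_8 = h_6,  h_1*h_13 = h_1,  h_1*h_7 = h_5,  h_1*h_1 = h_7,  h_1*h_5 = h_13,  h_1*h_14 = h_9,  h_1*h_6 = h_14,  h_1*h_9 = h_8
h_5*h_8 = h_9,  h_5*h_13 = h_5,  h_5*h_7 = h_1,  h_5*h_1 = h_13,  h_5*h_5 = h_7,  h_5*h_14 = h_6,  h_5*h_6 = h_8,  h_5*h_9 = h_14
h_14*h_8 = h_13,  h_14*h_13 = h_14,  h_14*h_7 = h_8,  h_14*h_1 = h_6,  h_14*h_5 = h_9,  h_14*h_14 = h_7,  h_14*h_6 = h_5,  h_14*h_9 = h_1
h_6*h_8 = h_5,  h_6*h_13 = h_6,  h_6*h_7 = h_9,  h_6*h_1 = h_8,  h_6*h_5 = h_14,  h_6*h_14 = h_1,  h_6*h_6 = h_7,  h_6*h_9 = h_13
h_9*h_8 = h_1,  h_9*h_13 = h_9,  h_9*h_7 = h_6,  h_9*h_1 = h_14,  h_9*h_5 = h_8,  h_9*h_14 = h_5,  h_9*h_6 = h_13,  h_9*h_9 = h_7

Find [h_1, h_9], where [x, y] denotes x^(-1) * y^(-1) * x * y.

Identity is h_13; from the table h_1^(-1) = h_5 and h_9^(-1) = h_6.
h_5 * h_6 = h_8
h_8 * h_1 = h_9
h_9 * h_9 = h_7

h_7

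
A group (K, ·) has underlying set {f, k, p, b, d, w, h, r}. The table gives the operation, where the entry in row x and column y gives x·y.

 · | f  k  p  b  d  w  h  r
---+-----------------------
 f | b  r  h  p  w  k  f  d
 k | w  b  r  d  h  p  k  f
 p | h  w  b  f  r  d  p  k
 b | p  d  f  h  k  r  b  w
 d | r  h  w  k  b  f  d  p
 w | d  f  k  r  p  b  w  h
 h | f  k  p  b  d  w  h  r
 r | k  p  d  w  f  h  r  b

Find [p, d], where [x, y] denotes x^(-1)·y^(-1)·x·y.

Identity is h; from the table p^(-1) = f and d^(-1) = k.
f·k = r
r·p = d
d·d = b

b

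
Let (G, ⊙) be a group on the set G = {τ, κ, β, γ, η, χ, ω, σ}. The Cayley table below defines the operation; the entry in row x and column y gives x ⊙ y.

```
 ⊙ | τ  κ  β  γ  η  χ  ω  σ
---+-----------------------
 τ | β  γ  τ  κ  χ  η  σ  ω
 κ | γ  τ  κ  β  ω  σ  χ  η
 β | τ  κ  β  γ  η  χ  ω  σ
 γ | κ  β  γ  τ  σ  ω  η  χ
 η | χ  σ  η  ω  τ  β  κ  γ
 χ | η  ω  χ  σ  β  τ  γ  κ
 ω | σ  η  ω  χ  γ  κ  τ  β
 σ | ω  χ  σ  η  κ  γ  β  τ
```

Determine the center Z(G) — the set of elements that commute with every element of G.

An element z is central iff its row equals its column in the table.
For η: η ⊙ γ = ω ≠ σ = γ ⊙ η, so η ∉ Z.
Checking each element this way leaves Z(G) = {β, τ}.

{β, τ}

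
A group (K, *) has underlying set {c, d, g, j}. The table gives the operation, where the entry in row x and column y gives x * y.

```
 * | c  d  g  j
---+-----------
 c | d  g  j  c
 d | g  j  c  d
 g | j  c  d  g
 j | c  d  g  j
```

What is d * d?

j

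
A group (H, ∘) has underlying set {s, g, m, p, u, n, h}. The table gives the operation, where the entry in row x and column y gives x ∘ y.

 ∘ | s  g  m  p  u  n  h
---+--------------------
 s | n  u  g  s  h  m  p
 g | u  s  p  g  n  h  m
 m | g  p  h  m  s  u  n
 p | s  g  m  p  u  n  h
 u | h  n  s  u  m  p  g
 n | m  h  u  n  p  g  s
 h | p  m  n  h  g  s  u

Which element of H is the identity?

p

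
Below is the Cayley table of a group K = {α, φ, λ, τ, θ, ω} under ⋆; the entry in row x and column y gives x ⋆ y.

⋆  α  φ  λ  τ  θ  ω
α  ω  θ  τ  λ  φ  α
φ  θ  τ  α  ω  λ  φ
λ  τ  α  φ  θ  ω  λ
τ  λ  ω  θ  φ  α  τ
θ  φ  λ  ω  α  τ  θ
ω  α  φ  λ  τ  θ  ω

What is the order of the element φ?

The identity element is ω (its row matches the header).
φ^1 = φ
φ^2 = φ ⋆ φ = τ
φ^3 = τ ⋆ φ = ω
The first power of φ equal to the identity is φ^3, so ord(φ) = 3.

3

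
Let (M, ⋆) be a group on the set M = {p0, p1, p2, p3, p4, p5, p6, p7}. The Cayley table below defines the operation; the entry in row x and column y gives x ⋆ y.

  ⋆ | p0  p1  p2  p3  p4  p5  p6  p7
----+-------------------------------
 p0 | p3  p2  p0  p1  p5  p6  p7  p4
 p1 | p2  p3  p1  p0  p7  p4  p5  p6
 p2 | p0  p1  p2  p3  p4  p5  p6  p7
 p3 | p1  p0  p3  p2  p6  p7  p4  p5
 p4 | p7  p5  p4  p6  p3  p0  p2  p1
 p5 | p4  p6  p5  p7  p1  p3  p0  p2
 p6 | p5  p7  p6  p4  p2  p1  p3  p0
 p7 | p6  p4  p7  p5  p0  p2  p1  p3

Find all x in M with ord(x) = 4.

{p0, p1, p4, p5, p6, p7}

Identity is p2. Compute the order of each non-identity element by repeated multiplication:
  p0: p0 → p3 → p1 → p2  (order 4)
  p1: p1 → p3 → p0 → p2  (order 4)
  p3: p3 → p2  (order 2)
  p4: p4 → p3 → p6 → p2  (order 4)
  p5: p5 → p3 → p7 → p2  (order 4)
  p6: p6 → p3 → p4 → p2  (order 4)
  p7: p7 → p3 → p5 → p2  (order 4)
Elements of order 4: {p0, p1, p4, p5, p6, p7}.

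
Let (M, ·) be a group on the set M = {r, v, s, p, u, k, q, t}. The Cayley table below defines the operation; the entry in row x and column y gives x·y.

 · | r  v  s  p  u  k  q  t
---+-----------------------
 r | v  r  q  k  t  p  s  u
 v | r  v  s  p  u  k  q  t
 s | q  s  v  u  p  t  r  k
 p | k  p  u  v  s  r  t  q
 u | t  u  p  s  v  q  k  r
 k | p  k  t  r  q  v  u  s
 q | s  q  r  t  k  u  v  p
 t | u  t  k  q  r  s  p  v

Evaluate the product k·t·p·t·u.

k·t = s
s·p = u
u·t = r
r·u = t

t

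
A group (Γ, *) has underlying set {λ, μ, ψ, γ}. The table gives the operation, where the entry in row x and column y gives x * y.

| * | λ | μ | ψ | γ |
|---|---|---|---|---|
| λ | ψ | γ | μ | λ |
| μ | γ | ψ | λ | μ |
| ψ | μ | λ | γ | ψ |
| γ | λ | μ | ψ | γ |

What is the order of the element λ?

4

The identity element is γ (its row matches the header).
λ^1 = λ
λ^2 = λ * λ = ψ
λ^3 = ψ * λ = μ
λ^4 = μ * λ = γ
The first power of λ equal to the identity is λ^4, so ord(λ) = 4.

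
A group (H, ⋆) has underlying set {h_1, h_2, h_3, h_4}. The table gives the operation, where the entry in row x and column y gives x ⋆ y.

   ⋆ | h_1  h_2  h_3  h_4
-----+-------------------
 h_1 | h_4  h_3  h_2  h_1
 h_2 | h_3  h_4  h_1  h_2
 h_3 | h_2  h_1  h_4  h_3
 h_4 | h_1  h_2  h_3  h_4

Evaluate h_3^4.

h_4

h_3^1 = h_3
h_3^2 = h_3 ⋆ h_3 = h_4
h_3^3 = h_4 ⋆ h_3 = h_3
h_3^4 = h_3 ⋆ h_3 = h_4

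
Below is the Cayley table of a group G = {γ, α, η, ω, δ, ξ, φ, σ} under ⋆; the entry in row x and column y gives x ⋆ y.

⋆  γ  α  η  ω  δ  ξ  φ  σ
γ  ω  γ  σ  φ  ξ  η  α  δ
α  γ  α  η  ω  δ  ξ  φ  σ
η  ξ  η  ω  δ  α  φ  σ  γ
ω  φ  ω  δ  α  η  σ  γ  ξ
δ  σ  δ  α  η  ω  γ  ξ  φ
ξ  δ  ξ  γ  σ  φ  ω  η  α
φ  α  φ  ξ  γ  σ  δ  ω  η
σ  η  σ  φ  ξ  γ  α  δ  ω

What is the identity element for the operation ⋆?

α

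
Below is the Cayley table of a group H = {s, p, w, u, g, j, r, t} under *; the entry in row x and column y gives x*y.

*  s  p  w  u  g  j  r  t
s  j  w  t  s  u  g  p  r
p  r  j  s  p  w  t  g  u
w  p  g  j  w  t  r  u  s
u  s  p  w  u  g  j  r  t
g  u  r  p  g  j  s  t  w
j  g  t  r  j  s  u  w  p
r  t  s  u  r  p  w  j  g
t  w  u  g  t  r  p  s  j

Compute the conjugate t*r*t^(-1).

The identity is u. In row t, the entry u sits in column p, so t^(-1) = p.
t*r = s
s*p = w
(Structurally, H here is isomorphic to the quaternion group Q_8.)

w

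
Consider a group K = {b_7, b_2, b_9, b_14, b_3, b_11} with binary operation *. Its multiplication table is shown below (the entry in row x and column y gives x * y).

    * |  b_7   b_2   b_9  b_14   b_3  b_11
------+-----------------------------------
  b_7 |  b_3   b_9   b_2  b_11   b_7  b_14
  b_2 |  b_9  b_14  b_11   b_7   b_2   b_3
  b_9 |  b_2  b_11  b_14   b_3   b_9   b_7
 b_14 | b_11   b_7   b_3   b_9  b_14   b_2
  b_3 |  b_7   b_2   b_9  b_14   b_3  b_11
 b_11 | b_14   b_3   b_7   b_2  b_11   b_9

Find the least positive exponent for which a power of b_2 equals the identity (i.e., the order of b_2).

6

The identity element is b_3 (its row matches the header).
b_2^1 = b_2
b_2^2 = b_2 * b_2 = b_14
b_2^3 = b_14 * b_2 = b_7
b_2^4 = b_7 * b_2 = b_9
b_2^5 = b_9 * b_2 = b_11
b_2^6 = b_11 * b_2 = b_3
The first power of b_2 equal to the identity is b_2^6, so ord(b_2) = 6.
(Structurally, K here is isomorphic to the cyclic group Z_6.)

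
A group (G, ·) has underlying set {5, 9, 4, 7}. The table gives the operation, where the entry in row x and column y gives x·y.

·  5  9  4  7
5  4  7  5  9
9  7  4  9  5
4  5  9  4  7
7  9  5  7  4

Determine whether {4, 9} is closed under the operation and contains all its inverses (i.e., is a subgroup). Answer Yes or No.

Yes

{4, 9} contains the identity 4.
Checking products: every product of two elements of {4, 9} (read from the table) lies in {4, 9}, so the set is closed.
In a finite group, a nonempty closed subset is a subgroup. So {4, 9} ≤ G.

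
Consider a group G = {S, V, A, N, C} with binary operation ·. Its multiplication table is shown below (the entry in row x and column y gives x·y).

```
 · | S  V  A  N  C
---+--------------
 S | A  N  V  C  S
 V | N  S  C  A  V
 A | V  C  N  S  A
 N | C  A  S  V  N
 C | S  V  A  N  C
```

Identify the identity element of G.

C

The identity e satisfies e·x = x for all x, so its row in the table reproduces the column headers.
Row C reads: S, V, A, N, C — exactly the header order. So C is the identity.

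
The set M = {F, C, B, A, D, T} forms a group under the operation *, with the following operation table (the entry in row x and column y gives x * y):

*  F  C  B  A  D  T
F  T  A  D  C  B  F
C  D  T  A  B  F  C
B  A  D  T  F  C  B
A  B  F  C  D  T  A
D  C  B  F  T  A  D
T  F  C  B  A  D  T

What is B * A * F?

T

B * A = F
F * F = T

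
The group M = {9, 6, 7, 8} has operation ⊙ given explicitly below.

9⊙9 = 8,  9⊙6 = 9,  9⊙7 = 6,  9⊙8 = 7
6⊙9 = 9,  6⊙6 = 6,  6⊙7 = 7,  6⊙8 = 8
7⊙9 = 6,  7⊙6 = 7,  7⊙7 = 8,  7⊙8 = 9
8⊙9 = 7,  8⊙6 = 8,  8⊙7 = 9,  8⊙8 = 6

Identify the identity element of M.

6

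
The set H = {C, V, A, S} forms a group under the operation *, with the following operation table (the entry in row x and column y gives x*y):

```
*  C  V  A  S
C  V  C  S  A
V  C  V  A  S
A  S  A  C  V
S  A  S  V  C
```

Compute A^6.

C

A^1 = A
A^2 = A*A = C
A^3 = C*A = S
A^4 = S*A = V
A^5 = V*A = A
A^6 = A*A = C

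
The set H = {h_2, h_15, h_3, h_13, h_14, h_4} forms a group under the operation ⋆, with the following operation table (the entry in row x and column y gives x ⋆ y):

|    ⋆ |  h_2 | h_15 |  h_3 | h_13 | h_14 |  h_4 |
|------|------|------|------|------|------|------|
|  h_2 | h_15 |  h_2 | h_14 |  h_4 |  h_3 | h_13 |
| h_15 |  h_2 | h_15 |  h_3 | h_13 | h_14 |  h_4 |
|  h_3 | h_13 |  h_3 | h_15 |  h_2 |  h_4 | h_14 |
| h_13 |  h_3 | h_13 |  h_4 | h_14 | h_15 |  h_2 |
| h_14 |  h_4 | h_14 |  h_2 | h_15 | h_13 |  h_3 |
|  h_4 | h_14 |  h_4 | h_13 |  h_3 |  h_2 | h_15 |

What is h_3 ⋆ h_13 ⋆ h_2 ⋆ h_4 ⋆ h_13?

h_3

h_3 ⋆ h_13 = h_2
h_2 ⋆ h_2 = h_15
h_15 ⋆ h_4 = h_4
h_4 ⋆ h_13 = h_3
(Structurally, H here is isomorphic to the symmetric group S_3.)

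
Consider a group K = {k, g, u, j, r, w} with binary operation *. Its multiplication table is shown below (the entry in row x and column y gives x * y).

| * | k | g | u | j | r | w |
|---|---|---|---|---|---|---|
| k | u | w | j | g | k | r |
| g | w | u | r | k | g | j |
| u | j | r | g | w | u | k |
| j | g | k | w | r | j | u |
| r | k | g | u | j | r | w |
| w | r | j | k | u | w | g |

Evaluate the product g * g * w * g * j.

u

g * g = u
u * w = k
k * g = w
w * j = u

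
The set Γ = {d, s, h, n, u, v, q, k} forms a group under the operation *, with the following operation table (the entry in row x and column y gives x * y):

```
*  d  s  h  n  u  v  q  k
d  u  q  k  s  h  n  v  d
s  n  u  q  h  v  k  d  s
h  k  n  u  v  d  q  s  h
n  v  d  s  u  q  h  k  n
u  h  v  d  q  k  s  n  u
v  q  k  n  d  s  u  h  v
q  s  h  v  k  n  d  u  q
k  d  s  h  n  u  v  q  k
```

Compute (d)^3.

d^1 = d
d^2 = d * d = u
d^3 = u * d = h

h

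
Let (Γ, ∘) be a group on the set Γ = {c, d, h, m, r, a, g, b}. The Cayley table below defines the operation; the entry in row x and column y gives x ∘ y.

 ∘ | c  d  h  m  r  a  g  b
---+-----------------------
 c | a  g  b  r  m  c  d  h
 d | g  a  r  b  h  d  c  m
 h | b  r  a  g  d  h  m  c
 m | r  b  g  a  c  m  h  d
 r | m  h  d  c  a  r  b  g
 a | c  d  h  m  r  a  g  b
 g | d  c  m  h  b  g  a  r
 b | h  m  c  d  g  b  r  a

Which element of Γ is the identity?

The identity e satisfies e ∘ x = x for all x, so its row in the table reproduces the column headers.
Row a reads: c, d, h, m, r, a, g, b — exactly the header order. So a is the identity.

a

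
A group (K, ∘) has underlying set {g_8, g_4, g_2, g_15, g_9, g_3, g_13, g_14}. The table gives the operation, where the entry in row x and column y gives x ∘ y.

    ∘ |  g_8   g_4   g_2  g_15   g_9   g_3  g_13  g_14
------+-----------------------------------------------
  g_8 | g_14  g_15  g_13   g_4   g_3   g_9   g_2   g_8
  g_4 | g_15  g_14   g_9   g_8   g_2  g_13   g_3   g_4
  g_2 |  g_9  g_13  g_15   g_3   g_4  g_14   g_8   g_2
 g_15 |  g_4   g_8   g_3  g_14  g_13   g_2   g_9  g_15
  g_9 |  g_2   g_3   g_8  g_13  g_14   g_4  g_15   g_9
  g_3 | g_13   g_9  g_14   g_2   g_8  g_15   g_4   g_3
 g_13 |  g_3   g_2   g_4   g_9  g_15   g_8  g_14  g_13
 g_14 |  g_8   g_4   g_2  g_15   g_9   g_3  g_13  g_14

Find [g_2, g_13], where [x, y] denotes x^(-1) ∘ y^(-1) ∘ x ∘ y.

Identity is g_14; from the table g_2^(-1) = g_3 and g_13^(-1) = g_13.
g_3 ∘ g_13 = g_4
g_4 ∘ g_2 = g_9
g_9 ∘ g_13 = g_15
(Structurally, K here is isomorphic to the dihedral group D_4.)

g_15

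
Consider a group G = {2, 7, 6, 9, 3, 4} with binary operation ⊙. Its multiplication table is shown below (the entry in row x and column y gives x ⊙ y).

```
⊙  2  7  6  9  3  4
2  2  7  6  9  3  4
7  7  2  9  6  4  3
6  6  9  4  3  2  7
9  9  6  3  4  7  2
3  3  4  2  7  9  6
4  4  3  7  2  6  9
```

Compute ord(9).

The identity element is 2 (its row matches the header).
9^1 = 9
9^2 = 9 ⊙ 9 = 4
9^3 = 4 ⊙ 9 = 2
The first power of 9 equal to the identity is 9^3, so ord(9) = 3.

3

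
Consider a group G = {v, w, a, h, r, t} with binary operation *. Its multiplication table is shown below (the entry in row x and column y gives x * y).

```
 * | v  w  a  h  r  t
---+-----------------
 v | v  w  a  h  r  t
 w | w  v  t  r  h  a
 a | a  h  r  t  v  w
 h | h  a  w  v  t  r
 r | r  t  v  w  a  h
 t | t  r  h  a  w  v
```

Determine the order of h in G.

The identity element is v (its row matches the header).
h^1 = h
h^2 = h * h = v
The first power of h equal to the identity is h^2, so ord(h) = 2.

2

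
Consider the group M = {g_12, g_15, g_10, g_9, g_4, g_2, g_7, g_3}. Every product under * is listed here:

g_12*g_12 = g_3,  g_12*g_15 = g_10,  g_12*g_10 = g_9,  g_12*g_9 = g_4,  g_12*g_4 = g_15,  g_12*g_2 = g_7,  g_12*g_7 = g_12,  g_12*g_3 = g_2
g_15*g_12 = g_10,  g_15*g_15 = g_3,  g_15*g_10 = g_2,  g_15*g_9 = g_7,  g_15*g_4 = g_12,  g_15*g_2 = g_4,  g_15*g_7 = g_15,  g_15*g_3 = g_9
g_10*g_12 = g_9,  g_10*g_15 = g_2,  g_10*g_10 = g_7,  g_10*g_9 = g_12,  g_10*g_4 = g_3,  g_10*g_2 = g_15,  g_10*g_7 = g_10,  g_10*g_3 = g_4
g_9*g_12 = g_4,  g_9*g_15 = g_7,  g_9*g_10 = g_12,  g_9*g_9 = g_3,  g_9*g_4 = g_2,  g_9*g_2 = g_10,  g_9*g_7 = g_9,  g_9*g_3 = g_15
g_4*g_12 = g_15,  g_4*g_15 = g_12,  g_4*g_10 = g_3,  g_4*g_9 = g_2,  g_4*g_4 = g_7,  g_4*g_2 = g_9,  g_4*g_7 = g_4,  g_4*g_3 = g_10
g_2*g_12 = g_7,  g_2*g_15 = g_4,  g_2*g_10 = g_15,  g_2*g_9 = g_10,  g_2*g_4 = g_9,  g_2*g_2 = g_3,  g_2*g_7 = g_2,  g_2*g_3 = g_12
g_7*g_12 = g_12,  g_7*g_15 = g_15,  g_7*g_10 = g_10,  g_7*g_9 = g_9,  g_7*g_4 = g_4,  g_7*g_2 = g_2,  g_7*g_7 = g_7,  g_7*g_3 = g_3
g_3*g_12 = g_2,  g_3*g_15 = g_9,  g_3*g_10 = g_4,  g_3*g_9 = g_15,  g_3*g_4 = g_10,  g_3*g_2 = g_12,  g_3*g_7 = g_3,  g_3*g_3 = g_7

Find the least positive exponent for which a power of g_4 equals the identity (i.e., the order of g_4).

The identity element is g_7 (its row matches the header).
g_4^1 = g_4
g_4^2 = g_4 * g_4 = g_7
The first power of g_4 equal to the identity is g_4^2, so ord(g_4) = 2.

2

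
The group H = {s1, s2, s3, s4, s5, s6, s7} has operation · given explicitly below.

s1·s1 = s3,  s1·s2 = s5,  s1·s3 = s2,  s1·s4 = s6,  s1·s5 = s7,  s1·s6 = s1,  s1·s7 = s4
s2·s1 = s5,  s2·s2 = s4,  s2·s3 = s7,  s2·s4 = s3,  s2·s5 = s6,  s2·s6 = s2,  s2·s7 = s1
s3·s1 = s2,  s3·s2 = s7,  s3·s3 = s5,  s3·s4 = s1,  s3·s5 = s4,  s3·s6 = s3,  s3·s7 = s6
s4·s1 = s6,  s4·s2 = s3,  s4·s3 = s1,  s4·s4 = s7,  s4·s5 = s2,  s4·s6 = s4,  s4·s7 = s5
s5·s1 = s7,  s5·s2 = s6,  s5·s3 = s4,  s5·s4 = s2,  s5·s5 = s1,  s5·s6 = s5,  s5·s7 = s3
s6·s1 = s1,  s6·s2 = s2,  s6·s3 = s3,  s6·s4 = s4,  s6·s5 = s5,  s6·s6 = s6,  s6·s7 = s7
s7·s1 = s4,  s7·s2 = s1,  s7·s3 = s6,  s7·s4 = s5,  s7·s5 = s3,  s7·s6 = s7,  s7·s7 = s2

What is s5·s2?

Read row s5, column s2: s5·s2 = s6.

s6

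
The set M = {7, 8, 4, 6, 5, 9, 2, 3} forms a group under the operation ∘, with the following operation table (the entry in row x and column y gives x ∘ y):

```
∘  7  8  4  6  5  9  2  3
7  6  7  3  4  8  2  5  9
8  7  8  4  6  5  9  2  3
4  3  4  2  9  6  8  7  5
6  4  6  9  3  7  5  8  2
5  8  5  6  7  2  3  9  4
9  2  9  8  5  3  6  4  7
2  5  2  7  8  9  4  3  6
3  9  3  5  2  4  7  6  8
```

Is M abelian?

Check whether the table is symmetric across its main diagonal.
Every entry (row x, col y) equals the entry (row y, col x), so M is abelian.

Yes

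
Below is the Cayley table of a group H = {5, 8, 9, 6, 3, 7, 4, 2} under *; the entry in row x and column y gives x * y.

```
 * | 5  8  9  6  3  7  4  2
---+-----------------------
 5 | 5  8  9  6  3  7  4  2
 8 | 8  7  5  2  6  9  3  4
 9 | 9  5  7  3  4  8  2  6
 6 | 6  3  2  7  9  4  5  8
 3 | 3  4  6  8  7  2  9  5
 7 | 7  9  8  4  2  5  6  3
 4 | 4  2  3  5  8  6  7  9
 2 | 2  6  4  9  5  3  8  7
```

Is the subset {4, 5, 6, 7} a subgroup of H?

Yes

{4, 5, 6, 7} contains the identity 5.
Checking products: every product of two elements of {4, 5, 6, 7} (read from the table) lies in {4, 5, 6, 7}, so the set is closed.
In a finite group, a nonempty closed subset is a subgroup. So {4, 5, 6, 7} ≤ H.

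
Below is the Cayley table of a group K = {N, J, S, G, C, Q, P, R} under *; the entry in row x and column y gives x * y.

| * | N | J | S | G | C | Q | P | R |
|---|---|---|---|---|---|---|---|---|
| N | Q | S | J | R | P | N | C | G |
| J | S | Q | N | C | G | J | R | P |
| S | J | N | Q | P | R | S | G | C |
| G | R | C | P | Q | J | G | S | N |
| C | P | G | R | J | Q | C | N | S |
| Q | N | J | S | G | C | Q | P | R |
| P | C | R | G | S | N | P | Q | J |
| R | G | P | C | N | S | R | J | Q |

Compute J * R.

P

Read row J, column R: J * R = P.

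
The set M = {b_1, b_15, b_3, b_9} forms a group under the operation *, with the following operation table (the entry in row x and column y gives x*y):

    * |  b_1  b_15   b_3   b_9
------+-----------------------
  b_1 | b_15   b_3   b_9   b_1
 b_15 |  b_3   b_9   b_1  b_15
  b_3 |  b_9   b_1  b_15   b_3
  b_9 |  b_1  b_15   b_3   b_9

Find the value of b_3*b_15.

Read row b_3, column b_15: b_3*b_15 = b_1.

b_1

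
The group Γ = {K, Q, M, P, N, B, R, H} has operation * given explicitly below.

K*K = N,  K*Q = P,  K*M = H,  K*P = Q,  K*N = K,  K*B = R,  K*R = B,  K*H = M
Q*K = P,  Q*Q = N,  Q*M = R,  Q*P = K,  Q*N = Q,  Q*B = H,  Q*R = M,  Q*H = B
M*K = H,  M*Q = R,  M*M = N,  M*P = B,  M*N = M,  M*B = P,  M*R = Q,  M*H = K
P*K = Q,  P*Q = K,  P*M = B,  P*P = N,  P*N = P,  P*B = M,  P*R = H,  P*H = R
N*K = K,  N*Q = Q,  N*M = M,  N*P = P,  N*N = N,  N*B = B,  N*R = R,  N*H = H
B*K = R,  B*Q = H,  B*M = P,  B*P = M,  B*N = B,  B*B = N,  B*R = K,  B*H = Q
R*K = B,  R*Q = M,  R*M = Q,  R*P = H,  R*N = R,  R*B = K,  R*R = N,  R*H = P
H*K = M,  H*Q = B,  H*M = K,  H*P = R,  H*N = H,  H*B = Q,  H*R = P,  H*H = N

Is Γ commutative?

Check whether the table is symmetric across its main diagonal.
Every entry (row x, col y) equals the entry (row y, col x), so Γ is abelian.

Yes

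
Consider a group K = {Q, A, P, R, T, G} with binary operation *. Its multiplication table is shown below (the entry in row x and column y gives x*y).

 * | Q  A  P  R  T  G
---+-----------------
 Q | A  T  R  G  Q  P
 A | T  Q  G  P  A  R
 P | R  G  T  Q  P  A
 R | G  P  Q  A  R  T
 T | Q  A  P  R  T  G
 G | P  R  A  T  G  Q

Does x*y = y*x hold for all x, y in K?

Yes

Check whether the table is symmetric across its main diagonal.
Every entry (row x, col y) equals the entry (row y, col x), so K is abelian.
(In fact K ≅ the cyclic group Z_6.)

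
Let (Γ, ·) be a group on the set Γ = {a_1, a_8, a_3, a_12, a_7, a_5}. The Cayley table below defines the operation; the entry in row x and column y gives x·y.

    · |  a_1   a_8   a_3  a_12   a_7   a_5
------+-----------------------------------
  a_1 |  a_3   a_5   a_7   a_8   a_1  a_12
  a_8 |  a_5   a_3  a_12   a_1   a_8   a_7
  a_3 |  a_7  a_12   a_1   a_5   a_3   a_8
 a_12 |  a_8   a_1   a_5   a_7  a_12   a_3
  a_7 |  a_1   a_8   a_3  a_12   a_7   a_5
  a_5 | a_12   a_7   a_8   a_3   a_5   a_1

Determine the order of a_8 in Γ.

The identity element is a_7 (its row matches the header).
a_8^1 = a_8
a_8^2 = a_8·a_8 = a_3
a_8^3 = a_3·a_8 = a_12
a_8^4 = a_12·a_8 = a_1
a_8^5 = a_1·a_8 = a_5
a_8^6 = a_5·a_8 = a_7
The first power of a_8 equal to the identity is a_8^6, so ord(a_8) = 6.

6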